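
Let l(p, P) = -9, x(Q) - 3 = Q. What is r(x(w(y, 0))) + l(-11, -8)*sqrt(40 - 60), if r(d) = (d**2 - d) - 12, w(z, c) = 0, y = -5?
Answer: -6 - 18*I*sqrt(5) ≈ -6.0 - 40.249*I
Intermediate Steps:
x(Q) = 3 + Q
r(d) = -12 + d**2 - d
r(x(w(y, 0))) + l(-11, -8)*sqrt(40 - 60) = (-12 + (3 + 0)**2 - (3 + 0)) - 9*sqrt(40 - 60) = (-12 + 3**2 - 1*3) - 18*I*sqrt(5) = (-12 + 9 - 3) - 18*I*sqrt(5) = -6 - 18*I*sqrt(5)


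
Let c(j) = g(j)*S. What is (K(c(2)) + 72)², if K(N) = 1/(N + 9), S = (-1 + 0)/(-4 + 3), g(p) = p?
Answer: 628849/121 ≈ 5197.1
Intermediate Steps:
S = 1 (S = -1/(-1) = -1*(-1) = 1)
c(j) = j (c(j) = j*1 = j)
K(N) = 1/(9 + N)
(K(c(2)) + 72)² = (1/(9 + 2) + 72)² = (1/11 + 72)² = (793/11)² = 628849/121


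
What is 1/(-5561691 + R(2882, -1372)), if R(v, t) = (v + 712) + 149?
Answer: -1/5557948 ≈ -1.7992e-7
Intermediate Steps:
R(v, t) = 861 + v (R(v, t) = (712 + v) + 149 = 861 + v)
1/(-5561691 + R(2882, -1372)) = 1/(-5561691 + (861 + 2882)) = 1/(-5561691 + 3743) = 1/(-5557948) = -1/5557948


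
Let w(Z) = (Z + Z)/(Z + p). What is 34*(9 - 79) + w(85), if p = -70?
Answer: -7106/3 ≈ -2368.7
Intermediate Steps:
w(Z) = 2*Z/(-70 + Z) (w(Z) = (Z + Z)/(Z - 70) = (2*Z)/(-70 + Z) = 2*Z/(-70 + Z))
34*(9 - 79) + w(85) = 34*(9 - 79) + 2*85/(-70 + 85) = 34*(-70) + 2*85/15 = -2380 + 2*85*(1/15) = -2380 + 34/3 = -7106/3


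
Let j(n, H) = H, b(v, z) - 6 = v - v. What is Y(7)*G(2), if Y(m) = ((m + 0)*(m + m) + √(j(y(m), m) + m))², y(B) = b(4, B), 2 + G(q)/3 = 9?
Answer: 201978 + 4116*√14 ≈ 2.1738e+5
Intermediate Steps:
b(v, z) = 6 (b(v, z) = 6 + (v - v) = 6 + 0 = 6)
G(q) = 21 (G(q) = -6 + 3*9 = -6 + 27 = 21)
y(B) = 6
Y(m) = (2*m² + √2*√m)² (Y(m) = ((m + 0)*(m + m) + √(m + m))² = (m*(2*m) + √(2*m))² = (2*m² + √2*√m)²)
Y(7)*G(2) = (2*7² + √2*√7)²*21 = (2*49 + √14)²*21 = (98 + √14)²*21 = 21*(98 + √14)²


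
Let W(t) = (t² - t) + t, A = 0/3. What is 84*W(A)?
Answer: 0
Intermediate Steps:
A = 0 (A = 0*(⅓) = 0)
W(t) = t²
84*W(A) = 84*0² = 84*0 = 0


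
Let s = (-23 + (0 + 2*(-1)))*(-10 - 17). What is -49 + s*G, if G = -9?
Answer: -6124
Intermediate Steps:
s = 675 (s = (-23 + (0 - 2))*(-27) = (-23 - 2)*(-27) = -25*(-27) = 675)
-49 + s*G = -49 + 675*(-9) = -49 - 6075 = -6124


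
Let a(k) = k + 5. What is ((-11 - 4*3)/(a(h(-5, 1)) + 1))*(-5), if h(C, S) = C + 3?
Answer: 115/4 ≈ 28.750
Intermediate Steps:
h(C, S) = 3 + C
a(k) = 5 + k
((-11 - 4*3)/(a(h(-5, 1)) + 1))*(-5) = ((-11 - 4*3)/((5 + (3 - 5)) + 1))*(-5) = ((-11 - 12)/((5 - 2) + 1))*(-5) = -23/(3 + 1)*(-5) = -23/4*(-5) = 115/4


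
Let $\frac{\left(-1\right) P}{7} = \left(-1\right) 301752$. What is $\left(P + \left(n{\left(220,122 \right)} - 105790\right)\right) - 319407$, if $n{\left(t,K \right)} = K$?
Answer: $1687189$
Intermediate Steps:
$P = 2112264$ ($P = - 7 \left(\left(-1\right) 301752\right) = \left(-7\right) \left(-301752\right) = 2112264$)
$\left(P + \left(n{\left(220,122 \right)} - 105790\right)\right) - 319407 = \left(2112264 + \left(122 - 105790\right)\right) - 319407 = \left(2112264 - 105668\right) - 319407 = 2006596 - 319407 = 1687189$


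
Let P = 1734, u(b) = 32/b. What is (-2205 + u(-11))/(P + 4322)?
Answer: -24287/66616 ≈ -0.36458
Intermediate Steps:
(-2205 + u(-11))/(P + 4322) = (-2205 + 32/(-11))/(1734 + 4322) = (-2205 + 32*(-1/11))/6056 = (-2205 - 32/11)*(1/6056) = -24287/11*1/6056 = -24287/66616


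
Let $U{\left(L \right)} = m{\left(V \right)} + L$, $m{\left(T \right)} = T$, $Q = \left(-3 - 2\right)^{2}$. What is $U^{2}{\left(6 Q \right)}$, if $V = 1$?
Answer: $22801$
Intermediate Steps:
$Q = 25$ ($Q = \left(-5\right)^{2} = 25$)
$U{\left(L \right)} = 1 + L$
$U^{2}{\left(6 Q \right)} = \left(1 + 6 \cdot 25\right)^{2} = \left(1 + 150\right)^{2} = 151^{2} = 22801$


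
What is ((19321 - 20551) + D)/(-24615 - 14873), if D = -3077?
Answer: 4307/39488 ≈ 0.10907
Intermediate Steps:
((19321 - 20551) + D)/(-24615 - 14873) = ((19321 - 20551) - 3077)/(-24615 - 14873) = (-1230 - 3077)/(-39488) = -4307*(-1/39488) = 4307/39488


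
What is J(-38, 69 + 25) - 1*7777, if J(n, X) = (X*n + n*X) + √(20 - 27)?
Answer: -14921 + I*√7 ≈ -14921.0 + 2.6458*I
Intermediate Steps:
J(n, X) = I*√7 + 2*X*n (J(n, X) = (X*n + X*n) + √(-7) = 2*X*n + I*√7 = I*√7 + 2*X*n)
J(-38, 69 + 25) - 1*7777 = (I*√7 + 2*(69 + 25)*(-38)) - 1*7777 = (I*√7 + 2*94*(-38)) - 7777 = (I*√7 - 7144) - 7777 = (-7144 + I*√7) - 7777 = -14921 + I*√7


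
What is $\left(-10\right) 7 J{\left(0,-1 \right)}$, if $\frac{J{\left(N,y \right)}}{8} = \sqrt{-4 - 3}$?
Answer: $- 560 i \sqrt{7} \approx - 1481.6 i$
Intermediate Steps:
$J{\left(N,y \right)} = 8 i \sqrt{7}$ ($J{\left(N,y \right)} = 8 \sqrt{-4 - 3} = 8 \sqrt{-7} = 8 i \sqrt{7}$)
$\left(-10\right) 7 J{\left(0,-1 \right)} = \left(-10\right) 7 \cdot 8 i \sqrt{7} = - 70 \cdot 8 i \sqrt{7} = - 560 i \sqrt{7}$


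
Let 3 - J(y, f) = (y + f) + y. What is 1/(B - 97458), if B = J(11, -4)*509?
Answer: -1/105093 ≈ -9.5154e-6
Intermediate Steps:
J(y, f) = 3 - f - 2*y (J(y, f) = 3 - ((y + f) + y) = 3 - ((f + y) + y) = 3 - (f + 2*y) = 3 + (-f - 2*y) = 3 - f - 2*y)
B = -7635 (B = (3 - 1*(-4) - 2*11)*509 = (3 + 4 - 22)*509 = -15*509 = -7635)
1/(B - 97458) = 1/(-7635 - 97458) = 1/(-105093) = -1/105093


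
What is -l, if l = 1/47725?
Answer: -1/47725 ≈ -2.0953e-5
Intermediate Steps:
l = 1/47725 ≈ 2.0953e-5
-l = -1*1/47725 = -1/47725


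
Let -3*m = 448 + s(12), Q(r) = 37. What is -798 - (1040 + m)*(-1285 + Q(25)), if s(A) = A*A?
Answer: 1050850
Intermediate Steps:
s(A) = A**2
m = -592/3 (m = -(448 + 12**2)/3 = -(448 + 144)/3 = -1/3*592 = -592/3 ≈ -197.33)
-798 - (1040 + m)*(-1285 + Q(25)) = -798 - (1040 - 592/3)*(-1285 + 37) = -798 - 2528*(-1248)/3 = -798 - 1*(-1051648) = -798 + 1051648 = 1050850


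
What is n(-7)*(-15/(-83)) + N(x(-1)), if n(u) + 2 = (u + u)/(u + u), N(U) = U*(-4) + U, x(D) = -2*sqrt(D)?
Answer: -15/83 + 6*I ≈ -0.18072 + 6.0*I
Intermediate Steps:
N(U) = -3*U (N(U) = -4*U + U = -3*U)
n(u) = -1 (n(u) = -2 + (u + u)/(u + u) = -2 + (2*u)/((2*u)) = -2 + (2*u)*(1/(2*u)) = -2 + 1 = -1)
n(-7)*(-15/(-83)) + N(x(-1)) = -(-15)/(-83) - (-6)*sqrt(-1) = -(-15)*(-1)/83 - (-6)*I = -1*15/83 + 6*I = -15/83 + 6*I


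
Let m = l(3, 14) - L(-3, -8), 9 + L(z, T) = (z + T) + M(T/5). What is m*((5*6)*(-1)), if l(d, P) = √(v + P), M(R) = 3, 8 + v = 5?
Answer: -510 - 30*√11 ≈ -609.50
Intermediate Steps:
v = -3 (v = -8 + 5 = -3)
l(d, P) = √(-3 + P)
L(z, T) = -6 + T + z (L(z, T) = -9 + ((z + T) + 3) = -9 + ((T + z) + 3) = -9 + (3 + T + z) = -6 + T + z)
m = 17 + √11 (m = √(-3 + 14) - (-6 - 8 - 3) = √11 - 1*(-17) = √11 + 17 = 17 + √11 ≈ 20.317)
m*((5*6)*(-1)) = (17 + √11)*((5*6)*(-1)) = (17 + √11)*(30*(-1)) = (17 + √11)*(-30) = -510 - 30*√11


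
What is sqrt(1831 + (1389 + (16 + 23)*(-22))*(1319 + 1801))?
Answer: sqrt(1658551) ≈ 1287.8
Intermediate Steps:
sqrt(1831 + (1389 + (16 + 23)*(-22))*(1319 + 1801)) = sqrt(1831 + (1389 + 39*(-22))*3120) = sqrt(1831 + (1389 - 858)*3120) = sqrt(1831 + 531*3120) = sqrt(1831 + 1656720) = sqrt(1658551)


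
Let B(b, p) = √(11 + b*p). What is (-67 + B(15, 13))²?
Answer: (67 - √206)² ≈ 2771.7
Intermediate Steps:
(-67 + B(15, 13))² = (-67 + √(11 + 15*13))² = (-67 + √(11 + 195))² = (-67 + √206)²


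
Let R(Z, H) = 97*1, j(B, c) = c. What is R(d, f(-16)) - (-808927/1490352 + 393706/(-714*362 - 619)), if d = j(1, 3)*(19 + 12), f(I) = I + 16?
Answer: 38251033370689/386130828624 ≈ 99.062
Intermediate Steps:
f(I) = 16 + I
d = 93 (d = 3*(19 + 12) = 3*31 = 93)
R(Z, H) = 97
R(d, f(-16)) - (-808927/1490352 + 393706/(-714*362 - 619)) = 97 - (-808927/1490352 + 393706/(-714*362 - 619)) = 97 - (-808927*1/1490352 + 393706/(-258468 - 619)) = 97 - (-808927/1490352 + 393706/(-259087)) = 97 - (-808927/1490352 + 393706*(-1/259087)) = 97 - (-808927/1490352 - 393706/259087) = 97 - 1*(-796342994161/386130828624) = 97 + 796342994161/386130828624 = 38251033370689/386130828624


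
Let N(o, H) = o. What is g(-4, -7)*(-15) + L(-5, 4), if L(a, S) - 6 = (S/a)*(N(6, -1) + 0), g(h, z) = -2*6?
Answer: 906/5 ≈ 181.20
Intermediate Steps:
g(h, z) = -12
L(a, S) = 6 + 6*S/a (L(a, S) = 6 + (S/a)*(6 + 0) = 6 + (S/a)*6 = 6 + 6*S/a)
g(-4, -7)*(-15) + L(-5, 4) = -12*(-15) + (6 + 6*4/(-5)) = 180 + (6 + 6*4*(-⅕)) = 180 + (6 - 24/5) = 180 + 6/5 = 906/5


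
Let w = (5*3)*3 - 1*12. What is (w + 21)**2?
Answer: 2916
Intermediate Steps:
w = 33 (w = 15*3 - 12 = 45 - 12 = 33)
(w + 21)**2 = (33 + 21)**2 = 54**2 = 2916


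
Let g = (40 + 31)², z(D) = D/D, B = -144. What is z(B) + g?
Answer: 5042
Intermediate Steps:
z(D) = 1
g = 5041 (g = 71² = 5041)
z(B) + g = 1 + 5041 = 5042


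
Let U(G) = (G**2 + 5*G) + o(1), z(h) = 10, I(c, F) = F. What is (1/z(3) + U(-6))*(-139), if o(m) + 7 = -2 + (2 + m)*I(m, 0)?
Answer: 4031/10 ≈ 403.10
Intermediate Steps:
o(m) = -9 (o(m) = -7 + (-2 + (2 + m)*0) = -7 + (-2 + 0) = -7 - 2 = -9)
U(G) = -9 + G**2 + 5*G (U(G) = (G**2 + 5*G) - 9 = -9 + G**2 + 5*G)
(1/z(3) + U(-6))*(-139) = (1/10 + (-9 + (-6)**2 + 5*(-6)))*(-139) = (1/10 + (-9 + 36 - 30))*(-139) = (1/10 - 3)*(-139) = -29/10*(-139) = 4031/10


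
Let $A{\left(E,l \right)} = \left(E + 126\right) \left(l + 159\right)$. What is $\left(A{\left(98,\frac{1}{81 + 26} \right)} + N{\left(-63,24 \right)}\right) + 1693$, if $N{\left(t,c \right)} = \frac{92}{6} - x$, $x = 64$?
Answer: $\frac{11961239}{321} \approx 37262.0$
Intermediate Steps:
$A{\left(E,l \right)} = \left(126 + E\right) \left(159 + l\right)$
$N{\left(t,c \right)} = - \frac{146}{3}$ ($N{\left(t,c \right)} = \frac{92}{6} - 64 = 92 \cdot \frac{1}{6} - 64 = \frac{46}{3} - 64 = - \frac{146}{3}$)
$\left(A{\left(98,\frac{1}{81 + 26} \right)} + N{\left(-63,24 \right)}\right) + 1693 = \left(\left(20034 + \frac{126}{81 + 26} + 159 \cdot 98 + \frac{98}{81 + 26}\right) - \frac{146}{3}\right) + 1693 = \left(\left(20034 + \frac{126}{107} + 15582 + \frac{98}{107}\right) - \frac{146}{3}\right) + 1693 = \left(\frac{3811136}{107} - \frac{146}{3}\right) + 1693 = \frac{11417786}{321} + 1693 = \frac{11961239}{321}$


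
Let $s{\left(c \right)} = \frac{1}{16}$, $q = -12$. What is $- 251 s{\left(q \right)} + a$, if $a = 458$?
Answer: $\frac{7077}{16} \approx 442.31$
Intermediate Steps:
$s{\left(c \right)} = \frac{1}{16}$
$- 251 s{\left(q \right)} + a = \left(-251\right) \frac{1}{16} + 458 = - \frac{251}{16} + 458 = \frac{7077}{16}$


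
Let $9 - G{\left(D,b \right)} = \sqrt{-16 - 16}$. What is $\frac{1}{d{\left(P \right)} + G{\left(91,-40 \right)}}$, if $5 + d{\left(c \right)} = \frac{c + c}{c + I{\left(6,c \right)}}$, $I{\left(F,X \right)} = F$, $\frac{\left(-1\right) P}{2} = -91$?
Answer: $\frac{13113}{148529} + \frac{8836 i \sqrt{2}}{148529} \approx 0.088286 + 0.084132 i$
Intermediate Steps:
$G{\left(D,b \right)} = 9 - 4 i \sqrt{2}$ ($G{\left(D,b \right)} = 9 - \sqrt{-16 - 16} = 9 - \sqrt{-32} = 9 - 4 i \sqrt{2}$)
$P = 182$ ($P = \left(-2\right) \left(-91\right) = 182$)
$d{\left(c \right)} = -5 + \frac{2 c}{6 + c}$ ($d{\left(c \right)} = -5 + \frac{c + c}{c + 6} = -5 + \frac{2 c}{6 + c}$)
$\frac{1}{d{\left(P \right)} + G{\left(91,-40 \right)}} = \frac{1}{\frac{3 \left(-10 - 182\right)}{6 + 182} + \left(9 - 4 i \sqrt{2}\right)} = \frac{1}{\frac{3 \left(-10 - 182\right)}{188} + \left(9 - 4 i \sqrt{2}\right)} = \frac{1}{3 \cdot \frac{1}{188} \left(-192\right) + \left(9 - 4 i \sqrt{2}\right)} = \frac{1}{- \frac{144}{47} + \left(9 - 4 i \sqrt{2}\right)} = \frac{1}{\frac{279}{47} - 4 i \sqrt{2}}$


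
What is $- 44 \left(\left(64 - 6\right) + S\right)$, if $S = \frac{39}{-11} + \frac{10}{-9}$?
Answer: $- \frac{21124}{9} \approx -2347.1$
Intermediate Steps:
$S = - \frac{461}{99}$ ($S = 39 \left(- \frac{1}{11}\right) + 10 \left(- \frac{1}{9}\right) = - \frac{39}{11} - \frac{10}{9} = - \frac{461}{99} \approx -4.6566$)
$- 44 \left(\left(64 - 6\right) + S\right) = - 44 \left(\left(64 - 6\right) - \frac{461}{99}\right) = - 44 \left(58 - \frac{461}{99}\right) = \left(-44\right) \frac{5281}{99} = - \frac{21124}{9}$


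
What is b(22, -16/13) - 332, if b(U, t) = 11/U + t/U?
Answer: -94825/286 ≈ -331.56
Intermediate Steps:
b(22, -16/13) - 332 = (11 - 16/13)/22 - 332 = (1/22)*(127/13) - 332 = 127/286 - 332 = -94825/286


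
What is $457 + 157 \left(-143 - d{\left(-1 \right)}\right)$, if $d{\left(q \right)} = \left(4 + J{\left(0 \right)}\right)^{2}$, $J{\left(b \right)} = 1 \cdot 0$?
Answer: $-24506$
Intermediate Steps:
$J{\left(b \right)} = 0$
$d{\left(q \right)} = 16$ ($d{\left(q \right)} = \left(4 + 0\right)^{2} = 4^{2} = 16$)
$457 + 157 \left(-143 - d{\left(-1 \right)}\right) = 457 + 157 \left(-143 - 16\right) = 457 + 157 \left(-159\right) = 457 - 24963 = -24506$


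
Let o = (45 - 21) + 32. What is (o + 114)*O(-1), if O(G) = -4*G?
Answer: 680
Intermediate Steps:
o = 56 (o = 24 + 32 = 56)
(o + 114)*O(-1) = (56 + 114)*(-4*(-1)) = 170*4 = 680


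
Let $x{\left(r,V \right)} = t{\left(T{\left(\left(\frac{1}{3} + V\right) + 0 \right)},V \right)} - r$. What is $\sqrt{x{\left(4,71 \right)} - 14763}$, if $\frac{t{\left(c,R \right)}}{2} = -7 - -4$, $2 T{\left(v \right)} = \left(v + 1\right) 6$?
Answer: $i \sqrt{14773} \approx 121.54 i$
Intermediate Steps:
$T{\left(v \right)} = 3 + 3 v$ ($T{\left(v \right)} = \frac{\left(v + 1\right) 6}{2} = \frac{\left(1 + v\right) 6}{2} = \frac{6 + 6 v}{2} = 3 + 3 v$)
$t{\left(c,R \right)} = -6$ ($t{\left(c,R \right)} = 2 \left(-7 - -4\right) = 2 \left(-7 + 4\right) = 2 \left(-3\right) = -6$)
$x{\left(r,V \right)} = -6 - r$
$\sqrt{x{\left(4,71 \right)} - 14763} = \sqrt{\left(-6 - 4\right) - 14763} = \sqrt{-10 - 14763} = \sqrt{-14773} = i \sqrt{14773}$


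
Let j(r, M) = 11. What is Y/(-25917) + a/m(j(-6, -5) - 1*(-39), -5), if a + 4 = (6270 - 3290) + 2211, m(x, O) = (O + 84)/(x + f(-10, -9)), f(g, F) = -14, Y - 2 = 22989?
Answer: 4837716955/2047443 ≈ 2362.8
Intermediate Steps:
Y = 22991 (Y = 2 + 22989 = 22991)
m(x, O) = (84 + O)/(-14 + x) (m(x, O) = (O + 84)/(x - 14) = (84 + O)/(-14 + x))
a = 5187 (a = -4 + ((6270 - 3290) + 2211) = -4 + (2980 + 2211) = -4 + 5191 = 5187)
Y/(-25917) + a/m(j(-6, -5) - 1*(-39), -5) = 22991/(-25917) + 5187/(((84 - 5)/(-14 + (11 - 1*(-39))))) = 22991*(-1/25917) + 5187/((79/(-14 + (11 + 39)))) = -22991/25917 + 5187/((79/(-14 + 50))) = -22991/25917 + 5187/((79/36)) = -22991/25917 + 5187/(((1/36)*79)) = -22991/25917 + 5187/(79/36) = -22991/25917 + 5187*(36/79) = -22991/25917 + 186732/79 = 4837716955/2047443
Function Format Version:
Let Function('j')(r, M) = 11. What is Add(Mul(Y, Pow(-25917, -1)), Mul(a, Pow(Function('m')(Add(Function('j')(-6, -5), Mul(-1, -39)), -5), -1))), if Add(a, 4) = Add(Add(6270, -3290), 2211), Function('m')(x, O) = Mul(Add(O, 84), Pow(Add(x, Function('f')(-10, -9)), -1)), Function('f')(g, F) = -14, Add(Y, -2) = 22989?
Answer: Rational(4837716955, 2047443) ≈ 2362.8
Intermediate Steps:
Y = 22991 (Y = Add(2, 22989) = 22991)
Function('m')(x, O) = Mul(Pow(Add(-14, x), -1), Add(84, O)) (Function('m')(x, O) = Mul(Add(O, 84), Pow(Add(x, -14), -1)) = Mul(Add(84, O), Pow(Add(-14, x), -1)) = Mul(Pow(Add(-14, x), -1), Add(84, O)))
a = 5187 (a = Add(-4, Add(Add(6270, -3290), 2211)) = Add(-4, Add(2980, 2211)) = Add(-4, 5191) = 5187)
Add(Mul(Y, Pow(-25917, -1)), Mul(a, Pow(Function('m')(Add(Function('j')(-6, -5), Mul(-1, -39)), -5), -1))) = Add(Mul(22991, Pow(-25917, -1)), Mul(5187, Pow(Mul(Pow(Add(-14, Add(11, Mul(-1, -39))), -1), Add(84, -5)), -1))) = Add(Mul(22991, Rational(-1, 25917)), Mul(5187, Pow(Mul(Pow(Add(-14, Add(11, 39)), -1), 79), -1))) = Add(Rational(-22991, 25917), Mul(5187, Pow(Mul(Pow(Add(-14, 50), -1), 79), -1))) = Add(Rational(-22991, 25917), Mul(5187, Pow(Mul(Pow(36, -1), 79), -1))) = Add(Rational(-22991, 25917), Mul(5187, Pow(Mul(Rational(1, 36), 79), -1))) = Add(Rational(-22991, 25917), Mul(5187, Pow(Rational(79, 36), -1))) = Add(Rational(-22991, 25917), Mul(5187, Rational(36, 79))) = Add(Rational(-22991, 25917), Rational(186732, 79)) = Rational(4837716955, 2047443)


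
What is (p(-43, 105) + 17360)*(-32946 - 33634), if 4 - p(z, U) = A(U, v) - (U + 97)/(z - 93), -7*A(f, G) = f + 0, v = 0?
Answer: -19668913795/17 ≈ -1.1570e+9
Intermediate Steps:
A(f, G) = -f/7 (A(f, G) = -(f + 0)/7 = -f/7)
p(z, U) = 4 + U/7 + (97 + U)/(-93 + z) (p(z, U) = 4 - (-U/7 - (U + 97)/(z - 93)) = 4 - (-U/7 - (97 + U)/(-93 + z)) = 4 + (U/7 + (97 + U)/(-93 + z)) = 4 + U/7 + (97 + U)/(-93 + z))
(p(-43, 105) + 17360)*(-32946 - 33634) = ((-1925 - 86*105 + 28*(-43) + 105*(-43))/(7*(-93 - 43)) + 17360)*(-32946 - 33634) = ((⅐)*(-1925 - 9030 - 1204 - 4515)/(-136) + 17360)*(-66580) = ((⅐)*(-1/136)*(-16674) + 17360)*(-66580) = (1191/68 + 17360)*(-66580) = (1181671/68)*(-66580) = -19668913795/17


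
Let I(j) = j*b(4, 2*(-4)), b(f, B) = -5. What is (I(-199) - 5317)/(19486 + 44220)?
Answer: -2161/31853 ≈ -0.067843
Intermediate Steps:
I(j) = -5*j (I(j) = j*(-5) = -5*j)
(I(-199) - 5317)/(19486 + 44220) = (-5*(-199) - 5317)/(19486 + 44220) = (995 - 5317)/63706 = -4322*1/63706 = -2161/31853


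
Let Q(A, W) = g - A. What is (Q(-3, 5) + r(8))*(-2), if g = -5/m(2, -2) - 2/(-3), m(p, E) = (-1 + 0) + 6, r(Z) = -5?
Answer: 14/3 ≈ 4.6667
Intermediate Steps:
m(p, E) = 5 (m(p, E) = -1 + 6 = 5)
g = -⅓ (g = -5/5 - 2/(-3) = -5*⅕ - 2*(-⅓) = -1 + ⅔ = -⅓ ≈ -0.33333)
Q(A, W) = -⅓ - A
(Q(-3, 5) + r(8))*(-2) = ((-⅓ - 1*(-3)) - 5)*(-2) = ((-⅓ + 3) - 5)*(-2) = (8/3 - 5)*(-2) = -7/3*(-2) = 14/3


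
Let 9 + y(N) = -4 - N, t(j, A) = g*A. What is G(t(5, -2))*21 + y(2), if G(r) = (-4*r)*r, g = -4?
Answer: -5391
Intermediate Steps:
t(j, A) = -4*A
y(N) = -13 - N (y(N) = -9 + (-4 - N) = -13 - N)
G(r) = -4*r²
G(t(5, -2))*21 + y(2) = -4*(-4*(-2))²*21 + (-13 - 1*2) = -4*8²*21 + (-13 - 2) = -4*64*21 - 15 = -256*21 - 15 = -5376 - 15 = -5391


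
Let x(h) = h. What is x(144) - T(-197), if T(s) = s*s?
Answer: -38665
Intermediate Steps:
T(s) = s²
x(144) - T(-197) = 144 - 1*(-197)² = 144 - 1*38809 = 144 - 38809 = -38665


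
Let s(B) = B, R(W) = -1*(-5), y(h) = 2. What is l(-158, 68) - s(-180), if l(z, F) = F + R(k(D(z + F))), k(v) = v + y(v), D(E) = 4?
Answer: 253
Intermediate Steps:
k(v) = 2 + v (k(v) = v + 2 = 2 + v)
R(W) = 5
l(z, F) = 5 + F (l(z, F) = F + 5 = 5 + F)
l(-158, 68) - s(-180) = (5 + 68) - 1*(-180) = 73 + 180 = 253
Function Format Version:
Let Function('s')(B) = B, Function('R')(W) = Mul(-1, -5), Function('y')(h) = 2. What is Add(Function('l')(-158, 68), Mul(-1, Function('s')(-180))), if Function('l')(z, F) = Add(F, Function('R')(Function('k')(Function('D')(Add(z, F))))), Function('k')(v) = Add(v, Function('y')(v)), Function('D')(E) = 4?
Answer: 253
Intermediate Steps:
Function('k')(v) = Add(2, v) (Function('k')(v) = Add(v, 2) = Add(2, v))
Function('R')(W) = 5
Function('l')(z, F) = Add(5, F) (Function('l')(z, F) = Add(F, 5) = Add(5, F))
Add(Function('l')(-158, 68), Mul(-1, Function('s')(-180))) = Add(Add(5, 68), Mul(-1, -180)) = Add(73, 180) = 253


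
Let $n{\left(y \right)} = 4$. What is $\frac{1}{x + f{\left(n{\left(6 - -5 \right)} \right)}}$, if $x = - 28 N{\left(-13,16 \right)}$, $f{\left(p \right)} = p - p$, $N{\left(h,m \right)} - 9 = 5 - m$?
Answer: $\frac{1}{56} \approx 0.017857$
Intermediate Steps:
$N{\left(h,m \right)} = 14 - m$ ($N{\left(h,m \right)} = 9 - \left(-5 + m\right) = 14 - m$)
$f{\left(p \right)} = 0$
$x = 56$ ($x = - 28 \left(14 - 16\right) = \left(-28\right) \left(-2\right) = 56$)
$\frac{1}{x + f{\left(n{\left(6 - -5 \right)} \right)}} = \frac{1}{56 + 0} = \frac{1}{56}$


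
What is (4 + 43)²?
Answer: 2209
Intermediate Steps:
(4 + 43)² = 47² = 2209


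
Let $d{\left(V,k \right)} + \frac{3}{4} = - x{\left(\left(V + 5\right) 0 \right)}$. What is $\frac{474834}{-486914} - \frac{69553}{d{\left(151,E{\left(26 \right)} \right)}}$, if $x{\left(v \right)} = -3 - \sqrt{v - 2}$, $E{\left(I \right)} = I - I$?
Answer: $\frac{- 949668 \sqrt{2} + 67734795637 i}{243457 \left(- 9 i + 4 \sqrt{2}\right)} \approx -22159.0 + 13927.0 i$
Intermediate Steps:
$E{\left(I \right)} = 0$
$x{\left(v \right)} = -3 - \sqrt{-2 + v}$
$d{\left(V,k \right)} = \frac{9}{4} + i \sqrt{2}$ ($d{\left(V,k \right)} = - \frac{3}{4} - \left(-3 - \sqrt{-2 + \left(V + 5\right) 0}\right) = - \frac{3}{4} - \left(-3 - \sqrt{-2 + \left(5 + V\right) 0}\right) = - \frac{3}{4} - \left(-3 - \sqrt{-2 + 0}\right) = - \frac{3}{4} - \left(-3 - \sqrt{-2}\right) = - \frac{3}{4} - \left(-3 - i \sqrt{2}\right) = - \frac{3}{4} + \left(3 + i \sqrt{2}\right) = \frac{9}{4} + i \sqrt{2}$)
$\frac{474834}{-486914} - \frac{69553}{d{\left(151,E{\left(26 \right)} \right)}} = \frac{474834}{-486914} - \frac{69553}{\frac{9}{4} + i \sqrt{2}} = 474834 \left(- \frac{1}{486914}\right) - \frac{69553}{\frac{9}{4} + i \sqrt{2}} = - \frac{237417}{243457} - \frac{69553}{\frac{9}{4} + i \sqrt{2}}$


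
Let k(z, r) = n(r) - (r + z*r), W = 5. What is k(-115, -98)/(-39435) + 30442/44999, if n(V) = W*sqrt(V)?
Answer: 567736366/591511855 - 7*I*sqrt(2)/7887 ≈ 0.95981 - 0.0012552*I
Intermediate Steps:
n(V) = 5*sqrt(V)
k(z, r) = -r + 5*sqrt(r) - r*z (k(z, r) = 5*sqrt(r) - (r + z*r) = 5*sqrt(r) - (r + r*z) = 5*sqrt(r) + (-r - r*z) = -r + 5*sqrt(r) - r*z)
k(-115, -98)/(-39435) + 30442/44999 = (-1*(-98) + 5*sqrt(-98) - 1*(-98)*(-115))/(-39435) + 30442/44999 = (98 + 5*(7*I*sqrt(2)) - 11270)*(-1/39435) + 30442*(1/44999) = (98 + 35*I*sqrt(2) - 11270)*(-1/39435) + 30442/44999 = (-11172 + 35*I*sqrt(2))*(-1/39435) + 30442/44999 = (3724/13145 - 7*I*sqrt(2)/7887) + 30442/44999 = 567736366/591511855 - 7*I*sqrt(2)/7887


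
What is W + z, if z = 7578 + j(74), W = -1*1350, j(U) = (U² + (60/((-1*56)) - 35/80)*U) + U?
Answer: 653315/56 ≈ 11666.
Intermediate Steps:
j(U) = U² - 57*U/112 (j(U) = (U² + (60/(-56) - 35*1/80)*U) + U = (U² + (60*(-1/56) - 7/16)*U) + U = (U² + (-15/14 - 7/16)*U) + U = (U² - 169*U/112) + U = U² - 57*U/112)
W = -1350
z = 728915/56 (z = 7578 + (1/112)*74*(-57 + 112*74) = 7578 + (1/112)*74*(-57 + 8288) = 7578 + (1/112)*74*8231 = 7578 + 304547/56 = 728915/56 ≈ 13016.)
W + z = -1350 + 728915/56 = 653315/56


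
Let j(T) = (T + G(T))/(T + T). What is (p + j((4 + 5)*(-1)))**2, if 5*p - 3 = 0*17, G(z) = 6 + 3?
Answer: 9/25 ≈ 0.36000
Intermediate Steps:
G(z) = 9
j(T) = (9 + T)/(2*T) (j(T) = (T + 9)/(T + T) = (9 + T)/((2*T)) = (9 + T)*(1/(2*T)) = (9 + T)/(2*T))
p = 3/5 (p = 3/5 + (0*17)/5 = 3/5 + (1/5)*0 = 3/5 + 0 = 3/5 ≈ 0.60000)
(p + j((4 + 5)*(-1)))**2 = (3/5 + (9 + (4 + 5)*(-1))/(2*(((4 + 5)*(-1)))))**2 = (3/5 + (9 + 9*(-1))/(2*((9*(-1)))))**2 = (3/5 + (1/2)*(9 - 9)/(-9))**2 = (3/5 + (1/2)*(-1/9)*0)**2 = (3/5 + 0)**2 = (3/5)**2 = 9/25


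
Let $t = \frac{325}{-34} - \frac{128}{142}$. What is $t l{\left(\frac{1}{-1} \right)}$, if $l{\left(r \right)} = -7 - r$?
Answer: $\frac{75753}{1207} \approx 62.761$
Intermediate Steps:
$t = - \frac{25251}{2414}$ ($t = 325 \left(- \frac{1}{34}\right) - \frac{64}{71} = - \frac{325}{34} - \frac{64}{71} = - \frac{25251}{2414} \approx -10.46$)
$t l{\left(\frac{1}{-1} \right)} = - \frac{25251 \left(-7 - \frac{1}{-1}\right)}{2414} = - \frac{25251 \left(-7 - -1\right)}{2414} = - \frac{25251 \left(-7 + 1\right)}{2414} = \left(- \frac{25251}{2414}\right) \left(-6\right) = \frac{75753}{1207}$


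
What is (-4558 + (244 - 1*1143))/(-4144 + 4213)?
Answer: -1819/23 ≈ -79.087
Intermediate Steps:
(-4558 + (244 - 1*1143))/(-4144 + 4213) = (-4558 + (244 - 1143))/69 = (-4558 - 899)*(1/69) = -5457*1/69 = -1819/23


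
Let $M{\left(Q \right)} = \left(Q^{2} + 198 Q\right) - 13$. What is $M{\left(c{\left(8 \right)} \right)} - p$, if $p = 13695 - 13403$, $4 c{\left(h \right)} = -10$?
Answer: $- \frac{3175}{4} \approx -793.75$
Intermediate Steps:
$c{\left(h \right)} = - \frac{5}{2}$ ($c{\left(h \right)} = \frac{1}{4} \left(-10\right) = - \frac{5}{2}$)
$M{\left(Q \right)} = -13 + Q^{2} + 198 Q$
$p = 292$
$M{\left(c{\left(8 \right)} \right)} - p = \left(-13 + \left(- \frac{5}{2}\right)^{2} + 198 \left(- \frac{5}{2}\right)\right) - 292 = \left(-13 + \frac{25}{4} - 495\right) - 292 = - \frac{2007}{4} - 292 = - \frac{3175}{4}$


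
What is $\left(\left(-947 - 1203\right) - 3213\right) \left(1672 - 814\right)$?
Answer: $-4601454$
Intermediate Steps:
$\left(\left(-947 - 1203\right) - 3213\right) \left(1672 - 814\right) = \left(-2150 - 3213\right) 858 = \left(-5363\right) 858 = -4601454$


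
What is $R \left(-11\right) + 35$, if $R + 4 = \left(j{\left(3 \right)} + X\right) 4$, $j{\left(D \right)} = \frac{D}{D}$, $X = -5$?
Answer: $255$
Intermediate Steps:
$j{\left(D \right)} = 1$
$R = -20$ ($R = -4 + \left(1 - 5\right) 4 = -4 - 16 = -20$)
$R \left(-11\right) + 35 = \left(-20\right) \left(-11\right) + 35 = 220 + 35 = 255$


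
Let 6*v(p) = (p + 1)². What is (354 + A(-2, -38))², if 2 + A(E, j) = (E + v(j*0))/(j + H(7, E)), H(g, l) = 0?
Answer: 6442791289/51984 ≈ 1.2394e+5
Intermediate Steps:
v(p) = (1 + p)²/6 (v(p) = (p + 1)²/6 = (1 + p)²/6)
A(E, j) = -2 + (⅙ + E)/j (A(E, j) = -2 + (E + (1 + j*0)²/6)/(j + 0) = -2 + (E + (1 + 0)²/6)/j = -2 + (E + (⅙)*1²)/j = -2 + (E + (⅙)*1)/j = -2 + (E + ⅙)/j = -2 + (⅙ + E)/j)
(354 + A(-2, -38))² = (354 + (⅙ - 2 - 2*(-38))/(-38))² = (354 - (⅙ - 2 + 76)/38)² = (354 - 1/38*445/6)² = (354 - 445/228)² = (80267/228)² = 6442791289/51984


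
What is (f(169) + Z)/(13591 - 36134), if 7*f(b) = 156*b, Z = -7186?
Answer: 23938/157801 ≈ 0.15170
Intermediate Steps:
f(b) = 156*b/7 (f(b) = (156*b)/7 = 156*b/7)
(f(169) + Z)/(13591 - 36134) = ((156/7)*169 - 7186)/(13591 - 36134) = (26364/7 - 7186)/(-22543) = -23938/7*(-1/22543) = 23938/157801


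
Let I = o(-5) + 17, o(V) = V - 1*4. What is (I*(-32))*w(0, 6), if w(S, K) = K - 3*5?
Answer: 2304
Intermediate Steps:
w(S, K) = -15 + K (w(S, K) = K - 15 = -15 + K)
o(V) = -4 + V (o(V) = V - 4 = -4 + V)
I = 8 (I = (-4 - 5) + 17 = -9 + 17 = 8)
(I*(-32))*w(0, 6) = (8*(-32))*(-15 + 6) = -256*(-9) = 2304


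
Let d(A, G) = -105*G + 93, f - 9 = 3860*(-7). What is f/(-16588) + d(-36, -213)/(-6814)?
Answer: -94240175/56515316 ≈ -1.6675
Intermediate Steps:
f = -27011 (f = 9 + 3860*(-7) = 9 - 27020 = -27011)
d(A, G) = 93 - 105*G
f/(-16588) + d(-36, -213)/(-6814) = -27011/(-16588) + (93 - 105*(-213))/(-6814) = -27011*(-1/16588) + (93 + 22365)*(-1/6814) = 27011/16588 + 22458*(-1/6814) = 27011/16588 - 11229/3407 = -94240175/56515316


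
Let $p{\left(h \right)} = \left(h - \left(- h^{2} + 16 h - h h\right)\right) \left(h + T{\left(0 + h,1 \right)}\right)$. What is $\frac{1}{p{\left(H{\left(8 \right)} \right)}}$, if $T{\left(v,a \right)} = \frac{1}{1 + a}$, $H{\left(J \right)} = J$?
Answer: $\frac{1}{68} \approx 0.014706$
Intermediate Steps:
$p{\left(h \right)} = \left(\frac{1}{2} + h\right) \left(- 15 h + 2 h^{2}\right)$ ($p{\left(h \right)} = \left(h - \left(- h^{2} + 16 h - h h\right)\right) \left(h + \frac{1}{1 + 1}\right) = \left(h - \left(- 2 h^{2} + 16 h\right)\right) \left(h + \frac{1}{2}\right) = \left(h + \left(2 h^{2} - 16 h\right)\right) \left(h + \frac{1}{2}\right) = \left(h + \left(- 16 h + 2 h^{2}\right)\right) \left(\frac{1}{2} + h\right) = \left(- 15 h + 2 h^{2}\right) \left(\frac{1}{2} + h\right) = \left(\frac{1}{2} + h\right) \left(- 15 h + 2 h^{2}\right)$)
$\frac{1}{p{\left(H{\left(8 \right)} \right)}} = \frac{1}{\frac{1}{2} \cdot 8 \left(-15 - 224 + 4 \cdot 8^{2}\right)} = \frac{1}{\frac{1}{2} \cdot 8 \left(-15 - 224 + 4 \cdot 64\right)} = \frac{1}{\frac{1}{2} \cdot 8 \left(-15 - 224 + 256\right)} = \frac{1}{\frac{1}{2} \cdot 8 \cdot 17} = \frac{1}{68}$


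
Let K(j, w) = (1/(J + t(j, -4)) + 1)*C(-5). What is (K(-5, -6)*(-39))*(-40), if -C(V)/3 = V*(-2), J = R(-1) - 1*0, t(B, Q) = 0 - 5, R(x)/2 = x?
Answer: -280800/7 ≈ -40114.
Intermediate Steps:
R(x) = 2*x
t(B, Q) = -5
J = -2 (J = 2*(-1) - 1*0 = -2 + 0 = -2)
C(V) = 6*V (C(V) = -3*V*(-2) = -(-6)*V = 6*V)
K(j, w) = -180/7 (K(j, w) = (1/(-2 - 5) + 1)*(6*(-5)) = (1/(-7) + 1)*(-30) = (-⅐ + 1)*(-30) = (6/7)*(-30) = -180/7)
(K(-5, -6)*(-39))*(-40) = -180/7*(-39)*(-40) = (7020/7)*(-40) = -280800/7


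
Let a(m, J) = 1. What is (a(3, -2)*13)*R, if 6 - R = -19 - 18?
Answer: 559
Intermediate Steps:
R = 43 (R = 6 - (-19 - 18) = 6 - 1*(-37) = 6 + 37 = 43)
(a(3, -2)*13)*R = (1*13)*43 = 13*43 = 559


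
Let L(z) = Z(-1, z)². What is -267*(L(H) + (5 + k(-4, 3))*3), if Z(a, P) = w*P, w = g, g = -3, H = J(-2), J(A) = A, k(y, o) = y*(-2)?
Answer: -20025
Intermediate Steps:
k(y, o) = -2*y
H = -2
w = -3
Z(a, P) = -3*P
L(z) = 9*z² (L(z) = (-3*z)² = 9*z²)
-267*(L(H) + (5 + k(-4, 3))*3) = -267*(9*(-2)² + (5 - 2*(-4))*3) = -267*(9*4 + (5 + 8)*3) = -267*(36 + 13*3) = -267*(36 + 39) = -267*75 = -20025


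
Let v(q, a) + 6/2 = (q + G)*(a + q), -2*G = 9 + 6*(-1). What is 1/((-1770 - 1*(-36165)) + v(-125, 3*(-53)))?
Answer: 1/70318 ≈ 1.4221e-5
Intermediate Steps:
G = -3/2 (G = -(9 + 6*(-1))/2 = -(9 - 6)/2 = -½*3 = -3/2 ≈ -1.5000)
v(q, a) = -3 + (-3/2 + q)*(a + q) (v(q, a) = -3 + (q - 3/2)*(a + q) = -3 + (-3/2 + q)*(a + q))
1/((-1770 - 1*(-36165)) + v(-125, 3*(-53))) = 1/((-1770 - 1*(-36165)) + (-3 + (-125)² - 9*(-53)/2 - 3/2*(-125) + (3*(-53))*(-125))) = 1/((-1770 + 36165) + (-3 + 15625 - 3/2*(-159) + 375/2 - 159*(-125))) = 1/(34395 + (-3 + 15625 + 477/2 + 375/2 + 19875)) = 1/(34395 + 35923) = 1/70318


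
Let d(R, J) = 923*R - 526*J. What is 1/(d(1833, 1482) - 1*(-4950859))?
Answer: 1/5863186 ≈ 1.7056e-7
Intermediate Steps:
d(R, J) = -526*J + 923*R
1/(d(1833, 1482) - 1*(-4950859)) = 1/((-526*1482 + 923*1833) - 1*(-4950859)) = 1/((-779532 + 1691859) + 4950859) = 1/(912327 + 4950859) = 1/5863186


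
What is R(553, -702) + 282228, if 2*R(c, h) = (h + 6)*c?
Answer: 89784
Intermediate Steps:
R(c, h) = c*(6 + h)/2 (R(c, h) = ((h + 6)*c)/2 = ((6 + h)*c)/2 = (c*(6 + h))/2 = c*(6 + h)/2)
R(553, -702) + 282228 = (1/2)*553*(6 - 702) + 282228 = (1/2)*553*(-696) + 282228 = -192444 + 282228 = 89784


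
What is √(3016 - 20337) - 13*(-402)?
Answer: 5226 + I*√17321 ≈ 5226.0 + 131.61*I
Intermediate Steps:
√(3016 - 20337) - 13*(-402) = √(-17321) - 1*(-5226) = I*√17321 + 5226 = 5226 + I*√17321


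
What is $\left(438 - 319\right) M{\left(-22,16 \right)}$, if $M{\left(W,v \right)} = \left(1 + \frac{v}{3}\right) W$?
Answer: $- \frac{49742}{3} \approx -16581.0$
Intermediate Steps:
$M{\left(W,v \right)} = W \left(1 + \frac{v}{3}\right)$ ($M{\left(W,v \right)} = \left(1 + v \frac{1}{3}\right) W = \left(1 + \frac{v}{3}\right) W = W \left(1 + \frac{v}{3}\right)$)
$\left(438 - 319\right) M{\left(-22,16 \right)} = \left(438 - 319\right) \frac{1}{3} \left(-22\right) \left(3 + 16\right) = 119 \cdot \frac{1}{3} \left(-22\right) 19 = 119 \left(- \frac{418}{3}\right) = - \frac{49742}{3}$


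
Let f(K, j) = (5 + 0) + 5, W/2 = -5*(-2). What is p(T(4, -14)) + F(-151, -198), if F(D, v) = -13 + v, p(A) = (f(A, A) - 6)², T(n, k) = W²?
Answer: -195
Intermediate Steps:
W = 20 (W = 2*(-5*(-2)) = 2*10 = 20)
f(K, j) = 10 (f(K, j) = 5 + 5 = 10)
T(n, k) = 400 (T(n, k) = 20² = 400)
p(A) = 16 (p(A) = (10 - 6)² = 4² = 16)
p(T(4, -14)) + F(-151, -198) = 16 + (-13 - 198) = 16 - 211 = -195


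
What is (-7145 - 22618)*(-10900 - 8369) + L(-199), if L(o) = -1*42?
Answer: 573503205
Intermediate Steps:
L(o) = -42
(-7145 - 22618)*(-10900 - 8369) + L(-199) = (-7145 - 22618)*(-10900 - 8369) - 42 = -29763*(-19269) - 42 = 573503247 - 42 = 573503205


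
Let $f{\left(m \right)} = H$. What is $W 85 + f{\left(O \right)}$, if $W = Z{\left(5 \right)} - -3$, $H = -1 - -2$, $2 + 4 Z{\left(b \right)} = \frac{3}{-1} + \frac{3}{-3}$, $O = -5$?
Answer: $\frac{257}{2} \approx 128.5$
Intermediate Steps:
$Z{\left(b \right)} = - \frac{3}{2}$ ($Z{\left(b \right)} = - \frac{1}{2} + \frac{\frac{3}{-1} + \frac{3}{-3}}{4} = - \frac{1}{2} + \frac{3 \left(-1\right) + 3 \left(- \frac{1}{3}\right)}{4} = - \frac{1}{2} + \frac{-3 - 1}{4} = - \frac{1}{2} + \frac{1}{4} \left(-4\right) = - \frac{1}{2} - 1 = - \frac{3}{2}$)
$H = 1$ ($H = -1 + 2 = 1$)
$W = \frac{3}{2}$ ($W = - \frac{3}{2} - -3 = - \frac{3}{2} + 3 = \frac{3}{2} \approx 1.5$)
$f{\left(m \right)} = 1$
$W 85 + f{\left(O \right)} = \frac{3}{2} \cdot 85 + 1 = \frac{255}{2} + 1 = \frac{257}{2}$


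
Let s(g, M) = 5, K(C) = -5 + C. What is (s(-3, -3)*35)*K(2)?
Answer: -525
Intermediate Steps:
(s(-3, -3)*35)*K(2) = (5*35)*(-5 + 2) = 175*(-3) = -525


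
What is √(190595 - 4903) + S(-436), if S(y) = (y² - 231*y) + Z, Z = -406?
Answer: 290406 + 2*√46423 ≈ 2.9084e+5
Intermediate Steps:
S(y) = -406 + y² - 231*y (S(y) = (y² - 231*y) - 406 = -406 + y² - 231*y)
√(190595 - 4903) + S(-436) = √(190595 - 4903) + (-406 + (-436)² - 231*(-436)) = √185692 + (-406 + 190096 + 100716) = 2*√46423 + 290406 = 290406 + 2*√46423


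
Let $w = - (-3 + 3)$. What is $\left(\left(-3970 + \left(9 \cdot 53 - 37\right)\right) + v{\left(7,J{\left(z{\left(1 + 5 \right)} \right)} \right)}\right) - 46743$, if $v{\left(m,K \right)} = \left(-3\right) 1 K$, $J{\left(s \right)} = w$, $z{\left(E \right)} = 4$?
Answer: $-50273$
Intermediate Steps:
$w = 0$ ($w = \left(-1\right) 0 = 0$)
$J{\left(s \right)} = 0$
$v{\left(m,K \right)} = - 3 K$
$\left(\left(-3970 + \left(9 \cdot 53 - 37\right)\right) + v{\left(7,J{\left(z{\left(1 + 5 \right)} \right)} \right)}\right) - 46743 = \left(\left(-3970 + \left(9 \cdot 53 - 37\right)\right) - 0\right) - 46743 = \left(\left(-3970 + \left(477 - 37\right)\right) + 0\right) - 46743 = \left(\left(-3970 + 440\right) + 0\right) - 46743 = \left(-3530 + 0\right) - 46743 = -3530 - 46743 = -50273$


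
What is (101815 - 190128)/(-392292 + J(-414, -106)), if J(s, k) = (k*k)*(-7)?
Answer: 88313/470944 ≈ 0.18752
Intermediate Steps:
J(s, k) = -7*k² (J(s, k) = k²*(-7) = -7*k²)
(101815 - 190128)/(-392292 + J(-414, -106)) = (101815 - 190128)/(-392292 - 7*(-106)²) = -88313/(-392292 - 7*11236) = -88313/(-392292 - 78652) = -88313/(-470944) = -88313*(-1/470944) = 88313/470944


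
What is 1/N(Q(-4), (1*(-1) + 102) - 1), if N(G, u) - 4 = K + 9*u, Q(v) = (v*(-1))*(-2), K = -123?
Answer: 1/781 ≈ 0.0012804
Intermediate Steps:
Q(v) = 2*v (Q(v) = -v*(-2) = 2*v)
N(G, u) = -119 + 9*u (N(G, u) = 4 + (-123 + 9*u) = -119 + 9*u)
1/N(Q(-4), (1*(-1) + 102) - 1) = 1/(-119 + 9*((1*(-1) + 102) - 1)) = 1/(-119 + 9*((-1 + 102) - 1)) = 1/(-119 + 9*(101 - 1)) = 1/(-119 + 9*100) = 1/(-119 + 900) = 1/781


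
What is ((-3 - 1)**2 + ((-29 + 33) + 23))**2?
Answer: 1849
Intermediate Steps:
((-3 - 1)**2 + ((-29 + 33) + 23))**2 = ((-4)**2 + (4 + 23))**2 = (16 + 27)**2 = 43**2 = 1849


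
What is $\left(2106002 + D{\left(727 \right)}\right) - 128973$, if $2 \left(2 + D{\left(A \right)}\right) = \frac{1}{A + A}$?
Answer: $\frac{5749194517}{2908} \approx 1.977 \cdot 10^{6}$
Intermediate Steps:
$D{\left(A \right)} = -2 + \frac{1}{4 A}$ ($D{\left(A \right)} = -2 + \frac{1}{2 \left(A + A\right)} = -2 + \frac{1}{2 \cdot 2 A} = -2 + \frac{\frac{1}{2} \frac{1}{A}}{2} = -2 + \frac{1}{4 A}$)
$\left(2106002 + D{\left(727 \right)}\right) - 128973 = \left(2106002 - \left(2 - \frac{1}{4 \cdot 727}\right)\right) - 128973 = \left(2106002 + \left(-2 + \frac{1}{4} \cdot \frac{1}{727}\right)\right) - 128973 = \left(2106002 + \left(-2 + \frac{1}{2908}\right)\right) - 128973 = \left(2106002 - \frac{5815}{2908}\right) - 128973 = \frac{6124248001}{2908} - 128973 = \frac{5749194517}{2908}$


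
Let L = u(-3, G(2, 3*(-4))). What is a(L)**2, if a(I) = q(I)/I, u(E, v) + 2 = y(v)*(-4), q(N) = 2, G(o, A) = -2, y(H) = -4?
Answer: 1/49 ≈ 0.020408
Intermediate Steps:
u(E, v) = 14 (u(E, v) = -2 - 4*(-4) = -2 + 16 = 14)
L = 14
a(I) = 2/I
a(L)**2 = (2/14)**2 = (2*(1/14))**2 = (1/7)**2 = 1/49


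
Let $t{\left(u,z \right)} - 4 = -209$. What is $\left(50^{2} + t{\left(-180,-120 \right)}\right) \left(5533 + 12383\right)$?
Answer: $41117220$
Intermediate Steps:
$t{\left(u,z \right)} = -205$ ($t{\left(u,z \right)} = 4 - 209 = -205$)
$\left(50^{2} + t{\left(-180,-120 \right)}\right) \left(5533 + 12383\right) = \left(50^{2} - 205\right) \left(5533 + 12383\right) = \left(2500 - 205\right) 17916 = 2295 \cdot 17916 = 41117220$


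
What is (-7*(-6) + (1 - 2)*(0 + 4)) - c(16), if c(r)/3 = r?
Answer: -10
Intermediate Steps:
c(r) = 3*r
(-7*(-6) + (1 - 2)*(0 + 4)) - c(16) = (-7*(-6) + (1 - 2)*(0 + 4)) - 3*16 = (42 - 1*4) - 1*48 = (42 - 4) - 48 = 38 - 48 = -10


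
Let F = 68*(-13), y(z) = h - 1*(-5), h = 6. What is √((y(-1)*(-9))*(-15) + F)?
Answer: √601 ≈ 24.515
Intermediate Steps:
y(z) = 11 (y(z) = 6 - 1*(-5) = 6 + 5 = 11)
F = -884
√((y(-1)*(-9))*(-15) + F) = √((11*(-9))*(-15) - 884) = √(-99*(-15) - 884) = √(1485 - 884) = √601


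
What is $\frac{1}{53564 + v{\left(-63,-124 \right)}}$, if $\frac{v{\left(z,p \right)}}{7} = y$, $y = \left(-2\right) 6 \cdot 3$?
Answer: $\frac{1}{53312} \approx 1.8758 \cdot 10^{-5}$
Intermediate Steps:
$y = -36$ ($y = \left(-12\right) 3 = -36$)
$v{\left(z,p \right)} = -252$ ($v{\left(z,p \right)} = 7 \left(-36\right) = -252$)
$\frac{1}{53564 + v{\left(-63,-124 \right)}} = \frac{1}{53564 - 252} = \frac{1}{53312}$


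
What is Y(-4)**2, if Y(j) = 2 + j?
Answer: 4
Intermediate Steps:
Y(-4)**2 = (2 - 4)**2 = (-2)**2 = 4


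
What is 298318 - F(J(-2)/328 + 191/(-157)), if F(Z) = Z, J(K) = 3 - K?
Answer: 15362245591/51496 ≈ 2.9832e+5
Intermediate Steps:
298318 - F(J(-2)/328 + 191/(-157)) = 298318 - ((3 - 1*(-2))/328 + 191/(-157)) = 298318 - ((3 + 2)*(1/328) + 191*(-1/157)) = 298318 - (5*(1/328) - 191/157) = 298318 - (5/328 - 191/157) = 298318 - 1*(-61863/51496) = 298318 + 61863/51496 = 15362245591/51496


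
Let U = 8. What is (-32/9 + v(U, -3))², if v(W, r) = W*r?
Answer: 61504/81 ≈ 759.31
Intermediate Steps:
(-32/9 + v(U, -3))² = (-32/9 + 8*(-3))² = (-32*⅑ - 24)² = (-32/9 - 24)² = (-248/9)² = 61504/81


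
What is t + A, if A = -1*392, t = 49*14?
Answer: 294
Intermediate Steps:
t = 686
A = -392
t + A = 686 - 392 = 294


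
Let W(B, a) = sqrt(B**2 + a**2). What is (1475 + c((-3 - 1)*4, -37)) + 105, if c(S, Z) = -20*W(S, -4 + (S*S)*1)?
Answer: 1580 - 80*sqrt(3985) ≈ -3470.1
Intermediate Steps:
c(S, Z) = -20*sqrt(S**2 + (-4 + S**2)**2) (c(S, Z) = -20*sqrt(S**2 + (-4 + (S*S)*1)**2) = -20*sqrt(S**2 + (-4 + S**2*1)**2) = -20*sqrt(S**2 + (-4 + S**2)**2))
(1475 + c((-3 - 1)*4, -37)) + 105 = (1475 - 20*sqrt(((-3 - 1)*4)**2 + (-4 + ((-3 - 1)*4)**2)**2)) + 105 = (1475 - 20*sqrt((-4*4)**2 + (-4 + (-4*4)**2)**2)) + 105 = (1475 - 20*sqrt((-16)**2 + (-4 + (-16)**2)**2)) + 105 = (1475 - 20*sqrt(256 + (-4 + 256)**2)) + 105 = (1475 - 20*sqrt(256 + 252**2)) + 105 = (1475 - 20*sqrt(256 + 63504)) + 105 = (1475 - 80*sqrt(3985)) + 105 = 1580 - 80*sqrt(3985)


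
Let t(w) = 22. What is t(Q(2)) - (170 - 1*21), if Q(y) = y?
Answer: -127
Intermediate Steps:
t(Q(2)) - (170 - 1*21) = 22 - (170 - 1*21) = 22 - (170 - 21) = 22 - 1*149 = 22 - 149 = -127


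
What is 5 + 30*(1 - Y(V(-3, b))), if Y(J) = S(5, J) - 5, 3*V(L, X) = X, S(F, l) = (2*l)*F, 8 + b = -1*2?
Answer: 1185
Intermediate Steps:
b = -10 (b = -8 - 1*2 = -8 - 2 = -10)
S(F, l) = 2*F*l
V(L, X) = X/3
Y(J) = -5 + 10*J (Y(J) = 2*5*J - 5 = 10*J - 5 = -5 + 10*J)
5 + 30*(1 - Y(V(-3, b))) = 5 + 30*(1 - (-5 + 10*((1/3)*(-10)))) = 5 + 30*(1 - (-5 + 10*(-10/3))) = 5 + 30*(1 - (-5 - 100/3)) = 5 + 30*(1 - 1*(-115/3)) = 5 + 30*(1 + 115/3) = 5 + 30*(118/3) = 5 + 1180 = 1185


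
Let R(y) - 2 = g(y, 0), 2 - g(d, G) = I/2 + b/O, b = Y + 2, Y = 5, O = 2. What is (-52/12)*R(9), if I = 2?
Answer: 13/6 ≈ 2.1667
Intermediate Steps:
b = 7 (b = 5 + 2 = 7)
g(d, G) = -5/2 (g(d, G) = 2 - (2/2 + 7/2) = 2 - (2*(1/2) + 7*(1/2)) = 2 - (1 + 7/2) = 2 - 1*9/2 = 2 - 9/2 = -5/2)
R(y) = -1/2 (R(y) = 2 - 5/2 = -1/2)
(-52/12)*R(9) = -52/12*(-1/2) = -52*1/12*(-1/2) = -13/3*(-1/2) = 13/6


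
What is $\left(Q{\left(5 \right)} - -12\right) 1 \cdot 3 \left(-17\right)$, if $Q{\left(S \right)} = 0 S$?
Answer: $-612$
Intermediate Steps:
$Q{\left(S \right)} = 0$
$\left(Q{\left(5 \right)} - -12\right) 1 \cdot 3 \left(-17\right) = \left(0 - -12\right) 1 \cdot 3 \left(-17\right) = \left(0 + 12\right) 1 \cdot 3 \left(-17\right) = 12 \cdot 1 \cdot 3 \left(-17\right) = 12 \cdot 3 \left(-17\right) = 36 \left(-17\right) = -612$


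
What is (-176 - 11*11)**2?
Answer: 88209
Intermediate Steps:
(-176 - 11*11)**2 = (-176 - 121)**2 = (-297)**2 = 88209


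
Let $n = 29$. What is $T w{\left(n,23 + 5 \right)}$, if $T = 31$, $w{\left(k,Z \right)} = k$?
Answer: $899$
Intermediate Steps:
$T w{\left(n,23 + 5 \right)} = 31 \cdot 29 = 899$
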